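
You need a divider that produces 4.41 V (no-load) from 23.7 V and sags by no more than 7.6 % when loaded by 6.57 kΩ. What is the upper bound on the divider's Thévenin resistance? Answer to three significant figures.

Loading drop = R_th/(R_th + R_L) ≤ 0.0760, so R_th ≤ R_L · ε/(1−ε) = 6.57 kΩ × 0.0760/0.9240 = 540 Ω.

R_th ≤ 540 Ω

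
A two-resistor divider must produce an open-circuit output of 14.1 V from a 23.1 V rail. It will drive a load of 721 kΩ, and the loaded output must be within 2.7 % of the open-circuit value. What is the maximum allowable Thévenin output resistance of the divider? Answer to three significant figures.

Loading drop = R_th/(R_th + R_L) ≤ 0.0270, so R_th ≤ R_L · ε/(1−ε) = 721 kΩ × 0.0270/0.9730 = 20.0 kΩ.

R_th ≤ 20.0 kΩ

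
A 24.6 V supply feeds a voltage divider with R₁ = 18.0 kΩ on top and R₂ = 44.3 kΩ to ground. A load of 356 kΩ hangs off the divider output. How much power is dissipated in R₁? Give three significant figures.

Total resistance from the source is R₁ + (R₂‖R_L) = 57.40 kΩ, so I = 24.6/57.40 kΩ = 0.4286 mA.
P = I²·R₁ = (0.4286 mA)² × 18.0 kΩ = 3.31 mW.

P ≈ 3.31 mW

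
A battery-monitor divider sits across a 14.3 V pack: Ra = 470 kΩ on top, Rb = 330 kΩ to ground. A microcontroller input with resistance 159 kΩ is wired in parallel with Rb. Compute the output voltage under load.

V_out ≈ 2.66 V

The load sits in parallel with Rb: Rb‖R_L = (330 × 159) / (330 + 159) = 107.3 kΩ.
V_out = 14.3 × 107.3 / (470 + 107.3) = 14.3 × 107.3/577.3 = 2.66 V.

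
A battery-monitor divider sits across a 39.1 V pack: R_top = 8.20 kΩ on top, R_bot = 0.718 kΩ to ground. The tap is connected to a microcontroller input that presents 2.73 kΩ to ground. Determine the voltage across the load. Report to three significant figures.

The load sits in parallel with R_bot: R_bot‖R_L = (718 × 2730) / (718 + 2730) = 568.5 Ω.
V_out = 39.1 × 568.5 / (8200 + 568.5) = 39.1 × 568.5/8768 = 2.53 V.
(Unloaded it would have been 3.15 V.)

V_out ≈ 2.53 V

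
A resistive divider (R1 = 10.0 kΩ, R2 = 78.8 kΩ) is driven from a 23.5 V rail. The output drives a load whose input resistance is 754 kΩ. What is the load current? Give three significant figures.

R2‖R_L = 71.34 kΩ; V_out = 23.5 × 71.34/81.34 = 20.61 V.
I_L = V_out / R_L = 20.61 / 754 kΩ = 0.0273 mA.

I_L ≈ 0.0273 mA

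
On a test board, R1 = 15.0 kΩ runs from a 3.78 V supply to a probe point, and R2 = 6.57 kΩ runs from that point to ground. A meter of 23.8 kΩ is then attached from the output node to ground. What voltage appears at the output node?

V_out ≈ 0.966 V

The load sits in parallel with R2: R2‖R_L = (6.57 × 23.8) / (6.57 + 23.8) = 5.149 kΩ.
V_out = 3.78 × 5.149 / (15.0 + 5.149) = 3.78 × 5.149/20.15 = 0.966 V.
(Unloaded it would have been 1.15 V.)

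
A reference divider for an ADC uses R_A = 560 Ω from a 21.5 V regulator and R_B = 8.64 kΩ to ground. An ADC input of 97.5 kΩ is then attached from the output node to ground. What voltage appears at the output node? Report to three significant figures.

V_out ≈ 20.1 V

The load sits in parallel with R_B: R_B‖R_L = (8640 × 97500) / (8640 + 97500) = 7937 Ω.
V_out = 21.5 × 7937 / (560 + 7937) = 21.5 × 7937/8497 = 20.1 V.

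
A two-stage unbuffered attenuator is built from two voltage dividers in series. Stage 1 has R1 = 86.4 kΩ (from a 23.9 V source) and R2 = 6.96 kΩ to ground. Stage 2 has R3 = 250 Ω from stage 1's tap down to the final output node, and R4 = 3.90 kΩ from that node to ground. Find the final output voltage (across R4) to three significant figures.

Stage 2 presents R3+R4 = 4150 Ω as a load on stage 1's tap.
Stage 1's lower leg becomes R2‖(R3+R4) = 2600 Ω, so V_mid = 23.9 × 2600/89000 = 0.6982 V.
Stage 2 is itself unloaded: V_out = V_mid × R4/(R3+R4) = 0.6982 × 3900/4150 = 0.656 V.

V_out ≈ 0.656 V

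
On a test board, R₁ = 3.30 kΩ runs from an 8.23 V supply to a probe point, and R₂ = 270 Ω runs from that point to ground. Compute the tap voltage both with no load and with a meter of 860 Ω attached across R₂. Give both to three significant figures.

Open-circuit: V = 8.23 × 270/(3300 + 270) = 0.622 V.
With the load, R₂ becomes R₂‖R_L = 205.5 Ω, so V = 8.23 × 205.5/3505 = 0.482 V.

Unloaded: 0.622 V; loaded: 0.482 V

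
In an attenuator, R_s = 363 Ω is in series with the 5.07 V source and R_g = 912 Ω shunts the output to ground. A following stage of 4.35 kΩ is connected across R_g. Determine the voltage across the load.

The load sits in parallel with R_g: R_g‖R_L = (912 × 4350) / (912 + 4350) = 753.9 Ω.
V_out = 5.07 × 753.9 / (363 + 753.9) = 5.07 × 753.9/1117 = 3.42 V.
(Unloaded it would have been 3.63 V.)

V_out ≈ 3.42 V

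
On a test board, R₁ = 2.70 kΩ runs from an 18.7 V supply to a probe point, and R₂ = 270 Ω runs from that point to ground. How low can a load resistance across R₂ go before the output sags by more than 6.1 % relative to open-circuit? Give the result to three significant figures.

Output resistance R_th = R₁‖R₂ = (2700 × 270)/2970 = 245.5 Ω.
The fractional drop is R_th/(R_th + R_L); requiring this ≤ 0.0610 gives R_L ≥ R_th(1/0.0610 − 1) = 245.5 × 15.39 = 3.78 kΩ.

R_L(min) ≈ 3.78 kΩ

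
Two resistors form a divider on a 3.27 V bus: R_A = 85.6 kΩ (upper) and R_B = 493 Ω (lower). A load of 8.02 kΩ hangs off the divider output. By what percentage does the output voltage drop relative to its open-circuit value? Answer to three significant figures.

5.76 %

The divider's output (Thévenin) resistance is R_A‖R_B = 490.2 Ω.
Fractional drop under load = R_th/(R_th + R_L) = 490.2 / (490.2 + 8020) = 0.05760.
So the output falls by 5.76 %.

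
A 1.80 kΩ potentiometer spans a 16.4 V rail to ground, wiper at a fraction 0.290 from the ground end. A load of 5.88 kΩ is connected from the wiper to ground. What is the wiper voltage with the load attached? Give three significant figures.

V ≈ 4.47 V

The wiper splits the pot into (1−α)R = 1278 Ω above and αR = 522.0 Ω below.
Lower section ‖ load = 479.4 Ω.
V_wiper = 16.4 × 479.4/(1278 + 479.4) = 4.47 V.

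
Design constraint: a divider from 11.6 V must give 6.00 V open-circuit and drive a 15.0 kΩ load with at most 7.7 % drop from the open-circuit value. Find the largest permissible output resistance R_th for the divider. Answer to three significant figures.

Loading drop = R_th/(R_th + R_L) ≤ 0.0770, so R_th ≤ R_L · ε/(1−ε) = 15.0 kΩ × 0.0770/0.9230 = 1.25 kΩ.

R_th ≤ 1.25 kΩ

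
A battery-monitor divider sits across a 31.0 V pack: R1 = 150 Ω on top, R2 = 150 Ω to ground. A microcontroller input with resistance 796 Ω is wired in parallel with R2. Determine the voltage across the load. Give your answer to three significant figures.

The load sits in parallel with R2: R2‖R_L = (150 × 796) / (150 + 796) = 126.2 Ω.
V_out = 31.0 × 126.2 / (150 + 126.2) = 31.0 × 126.2/276.2 = 14.2 V.

V_out ≈ 14.2 V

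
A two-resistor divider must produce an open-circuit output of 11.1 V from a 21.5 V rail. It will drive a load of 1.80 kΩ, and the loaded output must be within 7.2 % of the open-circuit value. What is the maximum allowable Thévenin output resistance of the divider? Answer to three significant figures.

Loading drop = R_th/(R_th + R_L) ≤ 0.0720, so R_th ≤ R_L · ε/(1−ε) = 1.80 kΩ × 0.0720/0.9280 = 140 Ω.

R_th ≤ 140 Ω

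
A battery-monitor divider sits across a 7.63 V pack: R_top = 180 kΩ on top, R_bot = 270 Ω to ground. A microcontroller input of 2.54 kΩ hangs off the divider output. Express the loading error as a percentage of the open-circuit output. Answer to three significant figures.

9.60 %

The divider's output (Thévenin) resistance is R_top‖R_bot = 269.6 Ω.
Fractional drop under load = R_th/(R_th + R_L) = 269.6 / (269.6 + 2540) = 0.09596.
So the output falls by 9.60 %.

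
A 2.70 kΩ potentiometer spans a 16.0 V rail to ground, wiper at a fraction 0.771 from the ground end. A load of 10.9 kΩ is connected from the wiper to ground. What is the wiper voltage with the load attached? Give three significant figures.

V ≈ 11.8 V

The wiper splits the pot into (1−α)R = 618.3 Ω above and αR = 2082 Ω below.
Lower section ‖ load = 1748 Ω.
V_wiper = 16.0 × 1748/(618.3 + 1748) = 11.8 V.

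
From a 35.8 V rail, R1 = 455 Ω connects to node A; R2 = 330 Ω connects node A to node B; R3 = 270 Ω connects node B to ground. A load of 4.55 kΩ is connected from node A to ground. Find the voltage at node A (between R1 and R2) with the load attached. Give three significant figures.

V ≈ 19.3 V

Below node A the series string R2+R3 = 600.0 Ω sits in parallel with the 4550 Ω load: 530.1 Ω.
V_A = 35.8 × 530.1/(455 + 530.1) = 19.3 V.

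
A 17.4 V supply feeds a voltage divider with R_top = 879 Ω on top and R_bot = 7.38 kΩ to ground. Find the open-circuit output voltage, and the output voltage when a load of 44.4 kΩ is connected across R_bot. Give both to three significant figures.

Unloaded: 15.5 V; loaded: 15.3 V

Open-circuit: V = 17.4 × 7380/(879 + 7380) = 15.5 V.
With the load, R_bot becomes R_bot‖R_L = 6328 Ω, so V = 17.4 × 6328/7207 = 15.3 V.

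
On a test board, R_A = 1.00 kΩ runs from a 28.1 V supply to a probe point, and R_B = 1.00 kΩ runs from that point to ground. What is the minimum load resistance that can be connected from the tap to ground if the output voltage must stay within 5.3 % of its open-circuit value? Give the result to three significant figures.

Output resistance R_th = R_A‖R_B = (1000 × 1000)/2000 = 500.0 Ω.
The fractional drop is R_th/(R_th + R_L); requiring this ≤ 0.0530 gives R_L ≥ R_th(1/0.0530 − 1) = 500.0 × 17.87 = 8.93 kΩ.

R_L(min) ≈ 8.93 kΩ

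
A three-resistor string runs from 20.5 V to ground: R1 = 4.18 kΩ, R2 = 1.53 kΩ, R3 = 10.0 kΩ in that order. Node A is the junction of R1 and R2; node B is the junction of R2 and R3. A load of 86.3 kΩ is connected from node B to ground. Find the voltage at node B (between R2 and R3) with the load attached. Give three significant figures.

V ≈ 12.5 V

At node B, R3 is in parallel with the load: R3‖R_L = 8.962 kΩ.
Below node A the resistance is R2 + (R3‖R_L) = 10.49 kΩ, so V_A = 20.5 × 10.49/14.67 = 14.66 V.
Then V_B = V_A × (R3‖R_L)/(R2 + R3‖R_L) = 14.66 × 8.962/10.49 = 12.5 V.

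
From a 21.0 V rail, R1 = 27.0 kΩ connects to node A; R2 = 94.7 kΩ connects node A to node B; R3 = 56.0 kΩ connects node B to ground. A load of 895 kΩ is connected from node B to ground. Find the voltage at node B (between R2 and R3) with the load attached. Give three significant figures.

At node B, R3 is in parallel with the load: R3‖R_L = 52.70 kΩ.
Below node A the resistance is R2 + (R3‖R_L) = 147.4 kΩ, so V_A = 21.0 × 147.4/174.4 = 17.75 V.
Then V_B = V_A × (R3‖R_L)/(R2 + R3‖R_L) = 17.75 × 52.70/147.4 = 6.35 V.

V ≈ 6.35 V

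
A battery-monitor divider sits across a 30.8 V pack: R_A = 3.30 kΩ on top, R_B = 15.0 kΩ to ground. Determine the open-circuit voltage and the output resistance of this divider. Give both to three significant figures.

V_th = 25.2 V, R_th = 2.70 kΩ

V_th is the open-circuit tap voltage: 30.8 × 15.0/(3.30 + 15.0) = 25.2 V.
With the supply zeroed, R_A and R_B appear in parallel from the tap: R_th = R_A‖R_B = (3.30 × 15.0)/18.30 = 2.70 kΩ.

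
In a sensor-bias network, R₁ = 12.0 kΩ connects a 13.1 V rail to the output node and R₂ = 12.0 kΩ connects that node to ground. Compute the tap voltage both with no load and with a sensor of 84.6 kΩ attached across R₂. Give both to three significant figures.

Unloaded: 6.55 V; loaded: 6.12 V

Open-circuit: V = 13.1 × 12.0/(12.0 + 12.0) = 6.55 V.
With the load, R₂ becomes R₂‖R_L = 10.51 kΩ, so V = 13.1 × 10.51/22.51 = 6.12 V.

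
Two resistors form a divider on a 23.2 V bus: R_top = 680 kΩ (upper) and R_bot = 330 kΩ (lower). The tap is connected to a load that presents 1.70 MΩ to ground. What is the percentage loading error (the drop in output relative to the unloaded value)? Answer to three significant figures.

The divider's output (Thévenin) resistance is R_top‖R_bot = 222.2 kΩ.
Fractional drop under load = R_th/(R_th + R_L) = 222.2 / (222.2 + 1700) = 0.1156.
So the output falls by 11.6 %.

11.6 %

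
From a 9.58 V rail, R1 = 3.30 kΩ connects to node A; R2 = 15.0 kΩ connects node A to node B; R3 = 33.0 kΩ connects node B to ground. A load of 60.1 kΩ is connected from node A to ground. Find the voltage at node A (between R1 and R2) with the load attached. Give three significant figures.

V ≈ 8.53 V

Below node A the series string R2+R3 = 48.00 kΩ sits in parallel with the 60.1 kΩ load: 26.69 kΩ.
V_A = 9.58 × 26.69/(3.30 + 26.69) = 8.53 V.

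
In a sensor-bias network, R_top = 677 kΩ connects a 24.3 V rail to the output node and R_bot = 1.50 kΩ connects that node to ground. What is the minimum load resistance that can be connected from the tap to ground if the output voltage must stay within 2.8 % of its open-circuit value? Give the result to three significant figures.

Output resistance R_th = R_top‖R_bot = (677 × 1.50)/678.5 = 1.497 kΩ.
The fractional drop is R_th/(R_th + R_L); requiring this ≤ 0.0280 gives R_L ≥ R_th(1/0.0280 − 1) = 1.497 × 34.71 = 52.0 kΩ.

R_L(min) ≈ 52.0 kΩ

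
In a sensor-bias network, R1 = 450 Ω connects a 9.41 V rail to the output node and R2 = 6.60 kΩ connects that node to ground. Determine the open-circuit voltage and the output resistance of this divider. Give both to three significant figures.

V_th = 8.81 V, R_th = 421 Ω

V_th is the open-circuit tap voltage: 9.41 × 6600/(450 + 6600) = 8.81 V.
With the supply zeroed, R1 and R2 appear in parallel from the tap: R_th = R1‖R2 = (450 × 6600)/7050 = 421 Ω.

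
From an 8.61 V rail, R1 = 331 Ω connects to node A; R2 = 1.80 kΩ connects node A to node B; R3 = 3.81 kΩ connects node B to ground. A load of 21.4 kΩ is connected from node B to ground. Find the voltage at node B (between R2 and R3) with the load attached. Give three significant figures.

At node B, R3 is in parallel with the load: R3‖R_L = 3234 Ω.
Below node A the resistance is R2 + (R3‖R_L) = 5034 Ω, so V_A = 8.61 × 5034/5365 = 8.079 V.
Then V_B = V_A × (R3‖R_L)/(R2 + R3‖R_L) = 8.079 × 3234/5034 = 5.19 V.

V ≈ 5.19 V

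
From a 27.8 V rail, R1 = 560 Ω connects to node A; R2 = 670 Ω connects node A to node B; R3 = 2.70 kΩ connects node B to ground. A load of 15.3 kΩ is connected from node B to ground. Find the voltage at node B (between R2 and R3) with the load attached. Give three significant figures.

V ≈ 18.1 V

At node B, R3 is in parallel with the load: R3‖R_L = 2295 Ω.
Below node A the resistance is R2 + (R3‖R_L) = 2965 Ω, so V_A = 27.8 × 2965/3525 = 23.38 V.
Then V_B = V_A × (R3‖R_L)/(R2 + R3‖R_L) = 23.38 × 2295/2965 = 18.1 V.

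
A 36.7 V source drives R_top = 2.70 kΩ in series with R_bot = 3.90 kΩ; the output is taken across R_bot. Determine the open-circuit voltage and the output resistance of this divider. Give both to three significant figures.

V_th = 21.7 V, R_th = 1.60 kΩ

V_th is the open-circuit tap voltage: 36.7 × 3.90/(2.70 + 3.90) = 21.7 V.
With the supply zeroed, R_top and R_bot appear in parallel from the tap: R_th = R_top‖R_bot = (2.70 × 3.90)/6.600 = 1.60 kΩ.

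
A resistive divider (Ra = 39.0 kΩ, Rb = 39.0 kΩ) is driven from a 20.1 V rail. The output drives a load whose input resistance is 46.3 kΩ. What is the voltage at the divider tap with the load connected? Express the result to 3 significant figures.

The load sits in parallel with Rb: Rb‖R_L = (39.0 × 46.3) / (39.0 + 46.3) = 21.17 kΩ.
V_out = 20.1 × 21.17 / (39.0 + 21.17) = 20.1 × 21.17/60.17 = 7.07 V.

V_out ≈ 7.07 V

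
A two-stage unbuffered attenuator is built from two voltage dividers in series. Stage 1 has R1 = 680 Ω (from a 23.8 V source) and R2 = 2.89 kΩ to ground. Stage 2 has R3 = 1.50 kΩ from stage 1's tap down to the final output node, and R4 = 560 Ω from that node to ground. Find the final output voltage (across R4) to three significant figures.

V_out ≈ 4.13 V

Stage 2 presents R3+R4 = 2060 Ω as a load on stage 1's tap.
Stage 1's lower leg becomes R2‖(R3+R4) = 1203 Ω, so V_mid = 23.8 × 1203/1883 = 15.20 V.
Stage 2 is itself unloaded: V_out = V_mid × R4/(R3+R4) = 15.20 × 560/2060 = 4.13 V.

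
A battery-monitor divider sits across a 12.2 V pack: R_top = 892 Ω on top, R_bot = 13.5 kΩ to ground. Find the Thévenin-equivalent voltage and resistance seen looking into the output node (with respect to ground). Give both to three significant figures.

V_th = 11.4 V, R_th = 837 Ω

V_th is the open-circuit tap voltage: 12.2 × 13500/(892 + 13500) = 11.4 V.
With the supply zeroed, R_top and R_bot appear in parallel from the tap: R_th = R_top‖R_bot = (892 × 13500)/14390 = 837 Ω.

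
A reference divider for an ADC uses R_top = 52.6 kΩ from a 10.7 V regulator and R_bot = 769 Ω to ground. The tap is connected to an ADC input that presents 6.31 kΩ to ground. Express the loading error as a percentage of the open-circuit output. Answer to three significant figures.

The divider's output (Thévenin) resistance is R_top‖R_bot = 757.9 Ω.
Fractional drop under load = R_th/(R_th + R_L) = 757.9 / (757.9 + 6310) = 0.1072.
So the output falls by 10.7 %.

10.7 %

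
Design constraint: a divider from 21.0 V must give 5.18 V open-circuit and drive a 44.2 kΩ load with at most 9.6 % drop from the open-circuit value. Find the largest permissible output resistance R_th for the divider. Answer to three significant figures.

R_th ≤ 4.69 kΩ

Loading drop = R_th/(R_th + R_L) ≤ 0.0960, so R_th ≤ R_L · ε/(1−ε) = 44.2 kΩ × 0.0960/0.9040 = 4.69 kΩ.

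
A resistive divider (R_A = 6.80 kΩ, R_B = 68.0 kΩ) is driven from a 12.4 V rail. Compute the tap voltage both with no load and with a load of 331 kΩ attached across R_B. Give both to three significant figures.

Unloaded: 11.3 V; loaded: 11.1 V

Open-circuit: V = 12.4 × 68.0/(6.80 + 68.0) = 11.3 V.
With the load, R_B becomes R_B‖R_L = 56.41 kΩ, so V = 12.4 × 56.41/63.21 = 11.1 V.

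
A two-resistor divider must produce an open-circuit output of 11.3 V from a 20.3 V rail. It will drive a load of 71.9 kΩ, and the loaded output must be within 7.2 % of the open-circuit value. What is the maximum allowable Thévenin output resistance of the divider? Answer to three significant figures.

Loading drop = R_th/(R_th + R_L) ≤ 0.0720, so R_th ≤ R_L · ε/(1−ε) = 71.9 kΩ × 0.0720/0.9280 = 5.58 kΩ.
(Any R1, R2 with R2/(R1+R2) = 0.557 and R1‖R2 ≤ 5.58 kΩ will meet the spec.)

R_th ≤ 5.58 kΩ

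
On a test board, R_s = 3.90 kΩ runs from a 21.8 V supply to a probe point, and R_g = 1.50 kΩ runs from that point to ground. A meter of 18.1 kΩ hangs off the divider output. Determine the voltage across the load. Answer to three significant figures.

V_out ≈ 5.71 V

The load sits in parallel with R_g: R_g‖R_L = (1.50 × 18.1) / (1.50 + 18.1) = 1.385 kΩ.
V_out = 21.8 × 1.385 / (3.90 + 1.385) = 21.8 × 1.385/5.285 = 5.71 V.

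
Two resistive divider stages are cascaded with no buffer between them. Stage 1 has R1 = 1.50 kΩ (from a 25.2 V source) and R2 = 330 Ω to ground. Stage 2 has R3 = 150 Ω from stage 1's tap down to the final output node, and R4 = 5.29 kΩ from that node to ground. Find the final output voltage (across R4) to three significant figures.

V_out ≈ 4.21 V

Stage 2 presents R3+R4 = 5440 Ω as a load on stage 1's tap.
Stage 1's lower leg becomes R2‖(R3+R4) = 311.1 Ω, so V_mid = 25.2 × 311.1/1811 = 4.329 V.
Stage 2 is itself unloaded: V_out = V_mid × R4/(R3+R4) = 4.329 × 5290/5440 = 4.21 V.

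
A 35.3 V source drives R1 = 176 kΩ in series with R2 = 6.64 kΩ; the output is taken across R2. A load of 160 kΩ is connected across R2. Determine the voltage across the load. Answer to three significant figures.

V_out ≈ 1.23 V

The load sits in parallel with R2: R2‖R_L = (6.64 × 160) / (6.64 + 160) = 6.375 kΩ.
V_out = 35.3 × 6.375 / (176 + 6.375) = 35.3 × 6.375/182.4 = 1.23 V.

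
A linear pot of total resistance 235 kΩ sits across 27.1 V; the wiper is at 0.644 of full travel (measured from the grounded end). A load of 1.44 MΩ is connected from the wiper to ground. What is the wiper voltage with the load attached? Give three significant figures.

The wiper splits the pot into (1−α)R = 83.66 kΩ above and αR = 151.3 kΩ below.
Lower section ‖ load = 136.9 kΩ.
V_wiper = 27.1 × 136.9/(83.66 + 136.9) = 16.8 V.

V ≈ 16.8 V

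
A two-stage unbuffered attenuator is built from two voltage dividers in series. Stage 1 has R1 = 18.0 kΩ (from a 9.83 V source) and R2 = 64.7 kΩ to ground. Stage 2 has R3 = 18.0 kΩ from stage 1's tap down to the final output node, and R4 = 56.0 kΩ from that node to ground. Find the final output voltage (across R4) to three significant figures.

Stage 2 presents R3+R4 = 74.00 kΩ as a load on stage 1's tap.
Stage 1's lower leg becomes R2‖(R3+R4) = 34.52 kΩ, so V_mid = 9.83 × 34.52/52.52 = 6.461 V.
Stage 2 is itself unloaded: V_out = V_mid × R4/(R3+R4) = 6.461 × 56.0/74.00 = 4.89 V.

V_out ≈ 4.89 V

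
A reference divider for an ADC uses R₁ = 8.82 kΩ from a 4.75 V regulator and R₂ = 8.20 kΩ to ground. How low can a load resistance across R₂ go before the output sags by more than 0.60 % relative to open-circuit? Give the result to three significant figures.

Output resistance R_th = R₁‖R₂ = (8.82 × 8.20)/17.02 = 4.249 kΩ.
The fractional drop is R_th/(R_th + R_L); requiring this ≤ 0.00600 gives R_L ≥ R_th(1/0.00600 − 1) = 4.249 × 165.7 = 704 kΩ.

R_L(min) ≈ 704 kΩ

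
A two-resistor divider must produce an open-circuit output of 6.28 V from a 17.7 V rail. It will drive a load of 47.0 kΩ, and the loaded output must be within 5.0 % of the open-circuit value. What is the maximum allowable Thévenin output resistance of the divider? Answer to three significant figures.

Loading drop = R_th/(R_th + R_L) ≤ 0.0500, so R_th ≤ R_L · ε/(1−ε) = 47.0 kΩ × 0.0500/0.9500 = 2.47 kΩ.

R_th ≤ 2.47 kΩ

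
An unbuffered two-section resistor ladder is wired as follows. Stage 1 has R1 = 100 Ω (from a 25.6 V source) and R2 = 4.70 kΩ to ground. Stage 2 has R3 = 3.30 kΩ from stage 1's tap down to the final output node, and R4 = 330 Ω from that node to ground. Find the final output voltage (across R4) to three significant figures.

V_out ≈ 2.22 V

Stage 2 presents R3+R4 = 3630 Ω as a load on stage 1's tap.
Stage 1's lower leg becomes R2‖(R3+R4) = 2048 Ω, so V_mid = 25.6 × 2048/2148 = 24.41 V.
Stage 2 is itself unloaded: V_out = V_mid × R4/(R3+R4) = 24.41 × 330/3630 = 2.22 V.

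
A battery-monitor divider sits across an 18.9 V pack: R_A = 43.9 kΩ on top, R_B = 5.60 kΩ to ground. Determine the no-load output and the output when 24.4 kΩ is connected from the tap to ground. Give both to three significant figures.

Unloaded: 2.14 V; loaded: 1.78 V

Open-circuit: V = 18.9 × 5.60/(43.9 + 5.60) = 2.14 V.
With the load, R_B becomes R_B‖R_L = 4.555 kΩ, so V = 18.9 × 4.555/48.45 = 1.78 V.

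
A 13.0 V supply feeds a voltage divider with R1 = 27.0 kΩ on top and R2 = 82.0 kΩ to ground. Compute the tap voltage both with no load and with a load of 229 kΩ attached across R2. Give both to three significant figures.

Open-circuit: V = 13.0 × 82.0/(27.0 + 82.0) = 9.78 V.
With the load, R2 becomes R2‖R_L = 60.38 kΩ, so V = 13.0 × 60.38/87.38 = 8.98 V.

Unloaded: 9.78 V; loaded: 8.98 V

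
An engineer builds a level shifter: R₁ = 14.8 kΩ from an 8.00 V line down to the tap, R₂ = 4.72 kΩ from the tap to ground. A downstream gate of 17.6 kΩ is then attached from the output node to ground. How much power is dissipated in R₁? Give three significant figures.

Total resistance from the source is R₁ + (R₂‖R_L) = 18.52 kΩ, so I = 8.00/18.52 kΩ = 0.4319 mA.
P = I²·R₁ = (0.4319 mA)² × 14.8 kΩ = 2.76 mW.

P ≈ 2.76 mW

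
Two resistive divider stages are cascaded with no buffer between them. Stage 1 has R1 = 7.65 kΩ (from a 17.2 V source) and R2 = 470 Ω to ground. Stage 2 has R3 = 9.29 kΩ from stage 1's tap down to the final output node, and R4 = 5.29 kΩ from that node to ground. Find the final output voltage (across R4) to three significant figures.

V_out ≈ 0.351 V

Stage 2 presents R3+R4 = 14580 Ω as a load on stage 1's tap.
Stage 1's lower leg becomes R2‖(R3+R4) = 455.3 Ω, so V_mid = 17.2 × 455.3/8105 = 0.9662 V.
Stage 2 is itself unloaded: V_out = V_mid × R4/(R3+R4) = 0.9662 × 5290/14580 = 0.351 V.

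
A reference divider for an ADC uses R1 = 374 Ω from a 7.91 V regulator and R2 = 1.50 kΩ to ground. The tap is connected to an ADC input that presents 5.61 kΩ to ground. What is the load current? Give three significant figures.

R2‖R_L = 1184 Ω; V_out = 7.91 × 1184/1558 = 6.011 V.
I_L = V_out / R_L = 6.011 / 5.61 kΩ = 1.07 mA.

I_L ≈ 1.07 mA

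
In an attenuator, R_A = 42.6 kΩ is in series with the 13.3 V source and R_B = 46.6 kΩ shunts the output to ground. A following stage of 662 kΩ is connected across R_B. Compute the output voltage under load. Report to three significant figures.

The load sits in parallel with R_B: R_B‖R_L = (46.6 × 662) / (46.6 + 662) = 43.54 kΩ.
V_out = 13.3 × 43.54 / (42.6 + 43.54) = 13.3 × 43.54/86.14 = 6.72 V.

V_out ≈ 6.72 V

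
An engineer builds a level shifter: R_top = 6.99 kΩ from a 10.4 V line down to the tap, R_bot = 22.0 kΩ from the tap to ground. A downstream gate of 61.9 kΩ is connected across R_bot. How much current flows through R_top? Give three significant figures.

I ≈ 0.448 mA

R_bot‖R_L = 16.23 kΩ, so the source sees R_top + R_bot‖R_L = 23.22 kΩ.
I = 10.4 V / 23.22 kΩ = 0.448 mA.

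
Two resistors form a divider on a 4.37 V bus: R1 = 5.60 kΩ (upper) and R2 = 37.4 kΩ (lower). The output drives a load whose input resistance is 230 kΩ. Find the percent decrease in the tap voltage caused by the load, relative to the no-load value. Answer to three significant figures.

The divider's output (Thévenin) resistance is R1‖R2 = 4.871 kΩ.
Fractional drop under load = R_th/(R_th + R_L) = 4.871 / (4.871 + 230) = 0.02074.
So the output falls by 2.07 %.

2.07 %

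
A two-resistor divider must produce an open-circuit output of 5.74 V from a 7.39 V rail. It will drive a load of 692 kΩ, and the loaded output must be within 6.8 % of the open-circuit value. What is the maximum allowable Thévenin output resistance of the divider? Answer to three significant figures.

Loading drop = R_th/(R_th + R_L) ≤ 0.0680, so R_th ≤ R_L · ε/(1−ε) = 692 kΩ × 0.0680/0.9320 = 50.5 kΩ.
(Any R1, R2 with R2/(R1+R2) = 0.777 and R1‖R2 ≤ 50.5 kΩ will meet the spec.)

R_th ≤ 50.5 kΩ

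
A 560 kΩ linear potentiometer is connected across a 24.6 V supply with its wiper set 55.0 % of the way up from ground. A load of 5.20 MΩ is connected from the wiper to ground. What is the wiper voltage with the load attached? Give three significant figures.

V ≈ 13.2 V

The wiper splits the pot into (1−α)R = 252.0 kΩ above and αR = 308.0 kΩ below.
Lower section ‖ load = 290.8 kΩ.
V_wiper = 24.6 × 290.8/(252.0 + 290.8) = 13.2 V.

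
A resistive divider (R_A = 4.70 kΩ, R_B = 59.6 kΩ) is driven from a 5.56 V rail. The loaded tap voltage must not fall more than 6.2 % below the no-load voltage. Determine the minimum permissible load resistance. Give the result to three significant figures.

Output resistance R_th = R_A‖R_B = (4.70 × 59.6)/64.30 = 4.356 kΩ.
The fractional drop is R_th/(R_th + R_L); requiring this ≤ 0.0620 gives R_L ≥ R_th(1/0.0620 − 1) = 4.356 × 15.13 = 65.9 kΩ.

R_L(min) ≈ 65.9 kΩ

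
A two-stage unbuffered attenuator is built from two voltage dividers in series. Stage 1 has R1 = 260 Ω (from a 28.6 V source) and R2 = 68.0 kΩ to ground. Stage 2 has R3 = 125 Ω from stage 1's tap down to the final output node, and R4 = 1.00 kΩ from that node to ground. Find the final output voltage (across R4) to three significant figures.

V_out ≈ 20.6 V

Stage 2 presents R3+R4 = 1125 Ω as a load on stage 1's tap.
Stage 1's lower leg becomes R2‖(R3+R4) = 1107 Ω, so V_mid = 28.6 × 1107/1367 = 23.16 V.
Stage 2 is itself unloaded: V_out = V_mid × R4/(R3+R4) = 23.16 × 1000/1125 = 20.6 V.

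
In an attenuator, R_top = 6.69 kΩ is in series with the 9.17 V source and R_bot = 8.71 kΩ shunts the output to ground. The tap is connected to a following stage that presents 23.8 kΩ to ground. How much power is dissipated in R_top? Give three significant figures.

P ≈ 3.29 mW

Total resistance from the source is R_top + (R_bot‖R_L) = 13.07 kΩ, so I = 9.17/13.07 kΩ = 0.7018 mA.
P = I²·R_top = (0.7018 mA)² × 6.69 kΩ = 3.29 mW.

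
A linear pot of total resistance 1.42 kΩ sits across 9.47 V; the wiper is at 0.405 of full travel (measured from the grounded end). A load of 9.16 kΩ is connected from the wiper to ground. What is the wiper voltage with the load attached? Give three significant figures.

V ≈ 3.70 V

The wiper splits the pot into (1−α)R = 844.9 Ω above and αR = 575.1 Ω below.
Lower section ‖ load = 541.1 Ω.
V_wiper = 9.47 × 541.1/(844.9 + 541.1) = 3.70 V.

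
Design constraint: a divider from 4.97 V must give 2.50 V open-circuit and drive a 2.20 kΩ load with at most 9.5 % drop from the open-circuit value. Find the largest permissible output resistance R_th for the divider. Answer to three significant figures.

R_th ≤ 231 Ω

Loading drop = R_th/(R_th + R_L) ≤ 0.0950, so R_th ≤ R_L · ε/(1−ε) = 2.20 kΩ × 0.0950/0.9050 = 231 Ω.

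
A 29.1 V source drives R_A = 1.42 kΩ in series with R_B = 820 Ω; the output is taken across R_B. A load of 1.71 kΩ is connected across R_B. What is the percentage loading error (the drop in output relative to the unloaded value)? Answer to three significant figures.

Unloaded V = 29.1 × 820/2240 = 10.65 V.
Loaded: R_B‖R_L = 554.2 Ω, giving V = 29.1 × 554.2/1974 = 8.169 V.
Drop = (10.65 − 8.169) / 10.65 = 23.3 %.

23.3 %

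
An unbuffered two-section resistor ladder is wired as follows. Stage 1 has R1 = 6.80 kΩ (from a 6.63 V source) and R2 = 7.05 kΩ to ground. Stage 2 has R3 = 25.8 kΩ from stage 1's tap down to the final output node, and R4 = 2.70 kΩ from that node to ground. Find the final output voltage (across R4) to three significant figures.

Stage 2 presents R3+R4 = 28.50 kΩ as a load on stage 1's tap.
Stage 1's lower leg becomes R2‖(R3+R4) = 5.652 kΩ, so V_mid = 6.63 × 5.652/12.45 = 3.009 V.
Stage 2 is itself unloaded: V_out = V_mid × R4/(R3+R4) = 3.009 × 2.70/28.50 = 0.285 V.

V_out ≈ 0.285 V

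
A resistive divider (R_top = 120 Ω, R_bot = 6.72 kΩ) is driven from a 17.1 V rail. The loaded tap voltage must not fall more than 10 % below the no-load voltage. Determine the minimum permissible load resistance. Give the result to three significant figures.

R_L(min) ≈ 1.06 kΩ

Output resistance R_th = R_top‖R_bot = (120 × 6720)/6840 = 117.9 Ω.
The fractional drop is R_th/(R_th + R_L); requiring this ≤ 0.100 gives R_L ≥ R_th(1/0.100 − 1) = 117.9 × 9.000 = 1.06 kΩ.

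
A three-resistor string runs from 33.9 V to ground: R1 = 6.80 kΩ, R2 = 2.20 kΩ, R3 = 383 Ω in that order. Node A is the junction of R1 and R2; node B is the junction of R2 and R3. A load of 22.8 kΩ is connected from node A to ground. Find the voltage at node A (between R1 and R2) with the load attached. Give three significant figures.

V ≈ 8.62 V

Below node A the series string R2+R3 = 2583 Ω sits in parallel with the 22800 Ω load: 2320 Ω.
V_A = 33.9 × 2320/(6800 + 2320) = 8.62 V.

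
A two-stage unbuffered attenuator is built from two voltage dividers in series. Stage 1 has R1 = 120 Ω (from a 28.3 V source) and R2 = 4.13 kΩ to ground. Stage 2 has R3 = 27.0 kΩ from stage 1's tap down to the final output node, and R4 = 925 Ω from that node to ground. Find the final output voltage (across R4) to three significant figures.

V_out ≈ 0.907 V

Stage 2 presents R3+R4 = 27920 Ω as a load on stage 1's tap.
Stage 1's lower leg becomes R2‖(R3+R4) = 3598 Ω, so V_mid = 28.3 × 3598/3718 = 27.39 V.
Stage 2 is itself unloaded: V_out = V_mid × R4/(R3+R4) = 27.39 × 925/27920 = 0.907 V.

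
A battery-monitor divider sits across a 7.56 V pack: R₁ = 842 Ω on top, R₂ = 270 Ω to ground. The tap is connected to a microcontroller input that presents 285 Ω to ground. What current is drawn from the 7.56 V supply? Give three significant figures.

R₂‖R_L = 138.6 Ω, so the source sees R₁ + R₂‖R_L = 980.6 Ω.
I = 7.56 V / 980.6 Ω = 7.71 mA.

I ≈ 7.71 mA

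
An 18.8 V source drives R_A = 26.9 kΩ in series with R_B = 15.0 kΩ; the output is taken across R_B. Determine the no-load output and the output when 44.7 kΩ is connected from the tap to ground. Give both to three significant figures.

Open-circuit: V = 18.8 × 15.0/(26.9 + 15.0) = 6.73 V.
With the load, R_B becomes R_B‖R_L = 11.23 kΩ, so V = 18.8 × 11.23/38.13 = 5.54 V.

Unloaded: 6.73 V; loaded: 5.54 V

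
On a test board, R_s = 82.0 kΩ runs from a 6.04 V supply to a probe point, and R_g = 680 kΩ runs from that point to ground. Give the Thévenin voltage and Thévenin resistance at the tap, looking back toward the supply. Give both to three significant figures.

V_th = 5.39 V, R_th = 73.2 kΩ

V_th is the open-circuit tap voltage: 6.04 × 680/(82.0 + 680) = 5.39 V.
With the supply zeroed, R_s and R_g appear in parallel from the tap: R_th = R_s‖R_g = (82.0 × 680)/762.0 = 73.2 kΩ.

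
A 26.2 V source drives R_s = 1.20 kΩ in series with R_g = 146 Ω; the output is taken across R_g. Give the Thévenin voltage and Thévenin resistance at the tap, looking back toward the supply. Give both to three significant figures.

V_th is the open-circuit tap voltage: 26.2 × 146/(1200 + 146) = 2.84 V.
With the supply zeroed, R_s and R_g appear in parallel from the tap: R_th = R_s‖R_g = (1200 × 146)/1346 = 130 Ω.

V_th = 2.84 V, R_th = 130 Ω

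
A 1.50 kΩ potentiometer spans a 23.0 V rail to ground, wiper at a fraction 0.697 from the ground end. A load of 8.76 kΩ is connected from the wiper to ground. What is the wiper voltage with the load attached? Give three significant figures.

V ≈ 15.5 V

The wiper splits the pot into (1−α)R = 454.5 Ω above and αR = 1046 Ω below.
Lower section ‖ load = 934.0 Ω.
V_wiper = 23.0 × 934.0/(454.5 + 934.0) = 15.5 V.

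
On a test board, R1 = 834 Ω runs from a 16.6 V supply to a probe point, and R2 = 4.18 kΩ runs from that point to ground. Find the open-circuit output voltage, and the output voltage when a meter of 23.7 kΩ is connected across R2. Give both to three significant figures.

Open-circuit: V = 16.6 × 4180/(834 + 4180) = 13.8 V.
With the load, R2 becomes R2‖R_L = 3553 Ω, so V = 16.6 × 3553/4387 = 13.4 V.

Unloaded: 13.8 V; loaded: 13.4 V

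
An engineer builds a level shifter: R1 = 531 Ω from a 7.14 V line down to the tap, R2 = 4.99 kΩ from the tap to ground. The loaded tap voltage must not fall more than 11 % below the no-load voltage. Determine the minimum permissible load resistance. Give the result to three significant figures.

Output resistance R_th = R1‖R2 = (531 × 4990)/5521 = 479.9 Ω.
The fractional drop is R_th/(R_th + R_L); requiring this ≤ 0.110 gives R_L ≥ R_th(1/0.110 − 1) = 479.9 × 8.091 = 3.88 kΩ.

R_L(min) ≈ 3.88 kΩ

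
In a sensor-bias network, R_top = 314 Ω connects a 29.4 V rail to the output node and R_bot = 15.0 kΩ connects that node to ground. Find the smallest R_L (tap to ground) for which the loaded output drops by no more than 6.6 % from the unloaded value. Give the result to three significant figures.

Output resistance R_th = R_top‖R_bot = (314 × 15000)/15310 = 307.6 Ω.
The fractional drop is R_th/(R_th + R_L); requiring this ≤ 0.0660 gives R_L ≥ R_th(1/0.0660 − 1) = 307.6 × 14.15 = 4.35 kΩ.

R_L(min) ≈ 4.35 kΩ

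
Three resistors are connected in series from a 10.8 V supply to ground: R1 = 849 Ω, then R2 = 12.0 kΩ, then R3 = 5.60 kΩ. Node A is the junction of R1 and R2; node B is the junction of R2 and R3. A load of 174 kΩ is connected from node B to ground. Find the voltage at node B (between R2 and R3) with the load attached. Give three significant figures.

At node B, R3 is in parallel with the load: R3‖R_L = 5425 Ω.
Below node A the resistance is R2 + (R3‖R_L) = 17430 Ω, so V_A = 10.8 × 17430/18270 = 10.30 V.
Then V_B = V_A × (R3‖R_L)/(R2 + R3‖R_L) = 10.30 × 5425/17430 = 3.21 V.

V ≈ 3.21 V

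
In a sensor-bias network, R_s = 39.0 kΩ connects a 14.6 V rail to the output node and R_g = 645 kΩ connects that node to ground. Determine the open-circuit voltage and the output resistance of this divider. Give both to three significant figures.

V_th is the open-circuit tap voltage: 14.6 × 645/(39.0 + 645) = 13.8 V.
With the supply zeroed, R_s and R_g appear in parallel from the tap: R_th = R_s‖R_g = (39.0 × 645)/684.0 = 36.8 kΩ.

V_th = 13.8 V, R_th = 36.8 kΩ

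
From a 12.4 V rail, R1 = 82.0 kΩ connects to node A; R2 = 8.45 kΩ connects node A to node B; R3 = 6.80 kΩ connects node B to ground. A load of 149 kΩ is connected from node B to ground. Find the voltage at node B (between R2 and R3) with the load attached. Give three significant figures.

V ≈ 0.832 V

At node B, R3 is in parallel with the load: R3‖R_L = 6.503 kΩ.
Below node A the resistance is R2 + (R3‖R_L) = 14.95 kΩ, so V_A = 12.4 × 14.95/96.95 = 1.912 V.
Then V_B = V_A × (R3‖R_L)/(R2 + R3‖R_L) = 1.912 × 6.503/14.95 = 0.832 V.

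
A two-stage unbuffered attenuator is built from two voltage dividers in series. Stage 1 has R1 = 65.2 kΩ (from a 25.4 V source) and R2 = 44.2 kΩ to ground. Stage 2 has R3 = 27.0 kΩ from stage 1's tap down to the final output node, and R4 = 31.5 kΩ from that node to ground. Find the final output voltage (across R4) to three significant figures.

Stage 2 presents R3+R4 = 58.50 kΩ as a load on stage 1's tap.
Stage 1's lower leg becomes R2‖(R3+R4) = 25.18 kΩ, so V_mid = 25.4 × 25.18/90.38 = 7.076 V.
Stage 2 is itself unloaded: V_out = V_mid × R4/(R3+R4) = 7.076 × 31.5/58.50 = 3.81 V.

V_out ≈ 3.81 V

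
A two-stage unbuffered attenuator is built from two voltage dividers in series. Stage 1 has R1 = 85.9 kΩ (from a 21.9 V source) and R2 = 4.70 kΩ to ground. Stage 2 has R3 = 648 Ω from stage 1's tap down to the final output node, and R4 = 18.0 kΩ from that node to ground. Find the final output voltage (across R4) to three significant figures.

V_out ≈ 0.885 V

Stage 2 presents R3+R4 = 18650 Ω as a load on stage 1's tap.
Stage 1's lower leg becomes R2‖(R3+R4) = 3754 Ω, so V_mid = 21.9 × 3754/89650 = 0.9170 V.
Stage 2 is itself unloaded: V_out = V_mid × R4/(R3+R4) = 0.9170 × 18000/18650 = 0.885 V.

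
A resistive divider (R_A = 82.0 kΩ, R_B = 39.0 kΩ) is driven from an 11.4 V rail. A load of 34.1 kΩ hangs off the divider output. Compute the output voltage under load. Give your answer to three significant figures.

V_out ≈ 2.07 V

The load sits in parallel with R_B: R_B‖R_L = (39.0 × 34.1) / (39.0 + 34.1) = 18.19 kΩ.
V_out = 11.4 × 18.19 / (82.0 + 18.19) = 11.4 × 18.19/100.2 = 2.07 V.
(Unloaded it would have been 3.67 V.)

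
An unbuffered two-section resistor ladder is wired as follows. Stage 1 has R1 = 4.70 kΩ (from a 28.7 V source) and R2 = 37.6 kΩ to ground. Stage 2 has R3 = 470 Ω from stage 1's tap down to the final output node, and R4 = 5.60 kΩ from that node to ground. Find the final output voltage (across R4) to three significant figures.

V_out ≈ 13.9 V

Stage 2 presents R3+R4 = 6070 Ω as a load on stage 1's tap.
Stage 1's lower leg becomes R2‖(R3+R4) = 5226 Ω, so V_mid = 28.7 × 5226/9926 = 15.11 V.
Stage 2 is itself unloaded: V_out = V_mid × R4/(R3+R4) = 15.11 × 5600/6070 = 13.9 V.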